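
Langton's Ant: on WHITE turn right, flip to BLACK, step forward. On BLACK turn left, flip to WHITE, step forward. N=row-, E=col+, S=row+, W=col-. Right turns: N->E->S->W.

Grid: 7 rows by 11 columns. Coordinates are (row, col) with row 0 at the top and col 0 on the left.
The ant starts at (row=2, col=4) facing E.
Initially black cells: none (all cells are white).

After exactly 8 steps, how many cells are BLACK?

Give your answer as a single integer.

Answer: 6

Derivation:
Step 1: on WHITE (2,4): turn R to S, flip to black, move to (3,4). |black|=1
Step 2: on WHITE (3,4): turn R to W, flip to black, move to (3,3). |black|=2
Step 3: on WHITE (3,3): turn R to N, flip to black, move to (2,3). |black|=3
Step 4: on WHITE (2,3): turn R to E, flip to black, move to (2,4). |black|=4
Step 5: on BLACK (2,4): turn L to N, flip to white, move to (1,4). |black|=3
Step 6: on WHITE (1,4): turn R to E, flip to black, move to (1,5). |black|=4
Step 7: on WHITE (1,5): turn R to S, flip to black, move to (2,5). |black|=5
Step 8: on WHITE (2,5): turn R to W, flip to black, move to (2,4). |black|=6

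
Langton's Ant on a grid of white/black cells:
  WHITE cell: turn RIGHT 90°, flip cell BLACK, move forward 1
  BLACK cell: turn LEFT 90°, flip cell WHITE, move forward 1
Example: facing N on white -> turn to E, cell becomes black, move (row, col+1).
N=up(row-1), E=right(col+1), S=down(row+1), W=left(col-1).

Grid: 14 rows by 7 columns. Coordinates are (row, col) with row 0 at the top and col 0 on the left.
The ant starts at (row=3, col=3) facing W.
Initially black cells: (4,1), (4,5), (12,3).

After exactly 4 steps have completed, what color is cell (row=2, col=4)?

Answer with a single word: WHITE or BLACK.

Step 1: on WHITE (3,3): turn R to N, flip to black, move to (2,3). |black|=4
Step 2: on WHITE (2,3): turn R to E, flip to black, move to (2,4). |black|=5
Step 3: on WHITE (2,4): turn R to S, flip to black, move to (3,4). |black|=6
Step 4: on WHITE (3,4): turn R to W, flip to black, move to (3,3). |black|=7

Answer: BLACK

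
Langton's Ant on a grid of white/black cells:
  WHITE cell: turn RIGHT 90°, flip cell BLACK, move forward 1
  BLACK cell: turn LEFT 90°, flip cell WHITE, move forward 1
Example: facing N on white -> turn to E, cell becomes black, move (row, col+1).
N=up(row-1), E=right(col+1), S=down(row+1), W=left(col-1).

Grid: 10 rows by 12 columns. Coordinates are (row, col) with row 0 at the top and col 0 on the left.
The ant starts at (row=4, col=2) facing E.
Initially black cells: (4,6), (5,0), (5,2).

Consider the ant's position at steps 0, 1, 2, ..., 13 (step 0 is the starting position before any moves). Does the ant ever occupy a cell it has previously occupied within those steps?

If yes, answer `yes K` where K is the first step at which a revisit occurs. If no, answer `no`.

Step 1: on WHITE (4,2): turn R to S, flip to black, move to (5,2). |black|=4 — new cell
Step 2: on BLACK (5,2): turn L to E, flip to white, move to (5,3). |black|=3 — new cell
Step 3: on WHITE (5,3): turn R to S, flip to black, move to (6,3). |black|=4 — new cell
Step 4: on WHITE (6,3): turn R to W, flip to black, move to (6,2). |black|=5 — new cell
Step 5: on WHITE (6,2): turn R to N, flip to black, move to (5,2). |black|=6 — REVISIT

Answer: yes 5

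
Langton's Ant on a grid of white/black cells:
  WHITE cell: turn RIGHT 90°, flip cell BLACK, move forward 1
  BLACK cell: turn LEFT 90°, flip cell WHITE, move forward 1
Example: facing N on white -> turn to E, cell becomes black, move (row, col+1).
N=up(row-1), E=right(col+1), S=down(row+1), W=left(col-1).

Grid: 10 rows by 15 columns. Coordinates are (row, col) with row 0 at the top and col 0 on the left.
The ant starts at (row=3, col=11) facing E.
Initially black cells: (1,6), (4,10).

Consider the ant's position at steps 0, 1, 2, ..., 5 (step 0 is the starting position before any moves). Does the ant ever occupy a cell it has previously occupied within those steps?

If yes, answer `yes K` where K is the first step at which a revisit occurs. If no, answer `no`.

Step 1: on WHITE (3,11): turn R to S, flip to black, move to (4,11). |black|=3 — new cell
Step 2: on WHITE (4,11): turn R to W, flip to black, move to (4,10). |black|=4 — new cell
Step 3: on BLACK (4,10): turn L to S, flip to white, move to (5,10). |black|=3 — new cell
Step 4: on WHITE (5,10): turn R to W, flip to black, move to (5,9). |black|=4 — new cell
Step 5: on WHITE (5,9): turn R to N, flip to black, move to (4,9). |black|=5 — new cell
No revisit within 5 steps.

Answer: no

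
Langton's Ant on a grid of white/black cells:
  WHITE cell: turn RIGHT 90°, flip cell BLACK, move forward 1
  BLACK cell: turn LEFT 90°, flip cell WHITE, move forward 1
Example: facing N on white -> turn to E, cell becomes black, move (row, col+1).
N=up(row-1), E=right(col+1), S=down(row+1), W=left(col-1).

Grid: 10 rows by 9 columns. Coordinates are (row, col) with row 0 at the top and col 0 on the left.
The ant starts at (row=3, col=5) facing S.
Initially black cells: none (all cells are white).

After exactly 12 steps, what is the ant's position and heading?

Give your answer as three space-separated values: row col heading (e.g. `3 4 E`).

Step 1: on WHITE (3,5): turn R to W, flip to black, move to (3,4). |black|=1
Step 2: on WHITE (3,4): turn R to N, flip to black, move to (2,4). |black|=2
Step 3: on WHITE (2,4): turn R to E, flip to black, move to (2,5). |black|=3
Step 4: on WHITE (2,5): turn R to S, flip to black, move to (3,5). |black|=4
Step 5: on BLACK (3,5): turn L to E, flip to white, move to (3,6). |black|=3
Step 6: on WHITE (3,6): turn R to S, flip to black, move to (4,6). |black|=4
Step 7: on WHITE (4,6): turn R to W, flip to black, move to (4,5). |black|=5
Step 8: on WHITE (4,5): turn R to N, flip to black, move to (3,5). |black|=6
Step 9: on WHITE (3,5): turn R to E, flip to black, move to (3,6). |black|=7
Step 10: on BLACK (3,6): turn L to N, flip to white, move to (2,6). |black|=6
Step 11: on WHITE (2,6): turn R to E, flip to black, move to (2,7). |black|=7
Step 12: on WHITE (2,7): turn R to S, flip to black, move to (3,7). |black|=8

Answer: 3 7 S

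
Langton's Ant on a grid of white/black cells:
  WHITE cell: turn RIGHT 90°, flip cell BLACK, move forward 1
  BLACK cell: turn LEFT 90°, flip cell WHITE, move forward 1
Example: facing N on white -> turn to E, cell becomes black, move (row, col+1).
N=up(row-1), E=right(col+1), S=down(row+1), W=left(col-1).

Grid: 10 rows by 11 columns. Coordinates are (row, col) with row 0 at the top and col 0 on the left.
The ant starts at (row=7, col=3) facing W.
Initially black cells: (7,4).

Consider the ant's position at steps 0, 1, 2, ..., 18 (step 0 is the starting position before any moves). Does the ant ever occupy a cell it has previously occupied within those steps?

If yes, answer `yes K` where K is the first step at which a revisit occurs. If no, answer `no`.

Answer: yes 7

Derivation:
Step 1: on WHITE (7,3): turn R to N, flip to black, move to (6,3). |black|=2 — new cell
Step 2: on WHITE (6,3): turn R to E, flip to black, move to (6,4). |black|=3 — new cell
Step 3: on WHITE (6,4): turn R to S, flip to black, move to (7,4). |black|=4 — new cell
Step 4: on BLACK (7,4): turn L to E, flip to white, move to (7,5). |black|=3 — new cell
Step 5: on WHITE (7,5): turn R to S, flip to black, move to (8,5). |black|=4 — new cell
Step 6: on WHITE (8,5): turn R to W, flip to black, move to (8,4). |black|=5 — new cell
Step 7: on WHITE (8,4): turn R to N, flip to black, move to (7,4). |black|=6 — REVISIT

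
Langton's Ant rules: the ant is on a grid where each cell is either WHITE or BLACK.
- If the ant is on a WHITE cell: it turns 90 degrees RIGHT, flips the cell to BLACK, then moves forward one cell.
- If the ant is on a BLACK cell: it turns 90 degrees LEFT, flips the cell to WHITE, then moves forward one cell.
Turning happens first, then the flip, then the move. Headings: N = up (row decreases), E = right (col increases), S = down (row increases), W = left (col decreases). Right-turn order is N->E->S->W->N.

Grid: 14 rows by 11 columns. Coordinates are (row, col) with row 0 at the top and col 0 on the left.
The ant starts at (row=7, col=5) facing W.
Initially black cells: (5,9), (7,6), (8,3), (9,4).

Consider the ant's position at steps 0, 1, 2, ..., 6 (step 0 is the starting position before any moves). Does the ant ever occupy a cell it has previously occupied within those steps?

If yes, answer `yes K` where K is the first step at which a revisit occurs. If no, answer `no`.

Answer: no

Derivation:
Step 1: on WHITE (7,5): turn R to N, flip to black, move to (6,5). |black|=5 — new cell
Step 2: on WHITE (6,5): turn R to E, flip to black, move to (6,6). |black|=6 — new cell
Step 3: on WHITE (6,6): turn R to S, flip to black, move to (7,6). |black|=7 — new cell
Step 4: on BLACK (7,6): turn L to E, flip to white, move to (7,7). |black|=6 — new cell
Step 5: on WHITE (7,7): turn R to S, flip to black, move to (8,7). |black|=7 — new cell
Step 6: on WHITE (8,7): turn R to W, flip to black, move to (8,6). |black|=8 — new cell
No revisit within 6 steps.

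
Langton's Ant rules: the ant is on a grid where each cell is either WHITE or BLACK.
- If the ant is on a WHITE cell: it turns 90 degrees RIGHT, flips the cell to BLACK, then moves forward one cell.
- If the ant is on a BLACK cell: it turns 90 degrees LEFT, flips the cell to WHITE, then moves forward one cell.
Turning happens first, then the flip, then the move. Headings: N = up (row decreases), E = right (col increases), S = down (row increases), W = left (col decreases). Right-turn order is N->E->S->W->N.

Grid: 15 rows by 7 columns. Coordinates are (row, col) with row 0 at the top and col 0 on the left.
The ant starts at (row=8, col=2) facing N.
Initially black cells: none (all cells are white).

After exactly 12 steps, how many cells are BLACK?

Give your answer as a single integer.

Answer: 8

Derivation:
Step 1: on WHITE (8,2): turn R to E, flip to black, move to (8,3). |black|=1
Step 2: on WHITE (8,3): turn R to S, flip to black, move to (9,3). |black|=2
Step 3: on WHITE (9,3): turn R to W, flip to black, move to (9,2). |black|=3
Step 4: on WHITE (9,2): turn R to N, flip to black, move to (8,2). |black|=4
Step 5: on BLACK (8,2): turn L to W, flip to white, move to (8,1). |black|=3
Step 6: on WHITE (8,1): turn R to N, flip to black, move to (7,1). |black|=4
Step 7: on WHITE (7,1): turn R to E, flip to black, move to (7,2). |black|=5
Step 8: on WHITE (7,2): turn R to S, flip to black, move to (8,2). |black|=6
Step 9: on WHITE (8,2): turn R to W, flip to black, move to (8,1). |black|=7
Step 10: on BLACK (8,1): turn L to S, flip to white, move to (9,1). |black|=6
Step 11: on WHITE (9,1): turn R to W, flip to black, move to (9,0). |black|=7
Step 12: on WHITE (9,0): turn R to N, flip to black, move to (8,0). |black|=8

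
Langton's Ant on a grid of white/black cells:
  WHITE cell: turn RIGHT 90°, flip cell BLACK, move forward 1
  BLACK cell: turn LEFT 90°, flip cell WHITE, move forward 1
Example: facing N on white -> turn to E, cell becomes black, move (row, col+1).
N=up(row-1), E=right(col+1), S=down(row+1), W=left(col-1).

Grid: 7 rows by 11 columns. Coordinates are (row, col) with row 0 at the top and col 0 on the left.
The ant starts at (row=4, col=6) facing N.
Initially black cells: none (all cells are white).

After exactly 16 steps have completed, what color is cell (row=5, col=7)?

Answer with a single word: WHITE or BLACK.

Step 1: on WHITE (4,6): turn R to E, flip to black, move to (4,7). |black|=1
Step 2: on WHITE (4,7): turn R to S, flip to black, move to (5,7). |black|=2
Step 3: on WHITE (5,7): turn R to W, flip to black, move to (5,6). |black|=3
Step 4: on WHITE (5,6): turn R to N, flip to black, move to (4,6). |black|=4
Step 5: on BLACK (4,6): turn L to W, flip to white, move to (4,5). |black|=3
Step 6: on WHITE (4,5): turn R to N, flip to black, move to (3,5). |black|=4
Step 7: on WHITE (3,5): turn R to E, flip to black, move to (3,6). |black|=5
Step 8: on WHITE (3,6): turn R to S, flip to black, move to (4,6). |black|=6
Step 9: on WHITE (4,6): turn R to W, flip to black, move to (4,5). |black|=7
Step 10: on BLACK (4,5): turn L to S, flip to white, move to (5,5). |black|=6
Step 11: on WHITE (5,5): turn R to W, flip to black, move to (5,4). |black|=7
Step 12: on WHITE (5,4): turn R to N, flip to black, move to (4,4). |black|=8
Step 13: on WHITE (4,4): turn R to E, flip to black, move to (4,5). |black|=9
Step 14: on WHITE (4,5): turn R to S, flip to black, move to (5,5). |black|=10
Step 15: on BLACK (5,5): turn L to E, flip to white, move to (5,6). |black|=9
Step 16: on BLACK (5,6): turn L to N, flip to white, move to (4,6). |black|=8

Answer: BLACK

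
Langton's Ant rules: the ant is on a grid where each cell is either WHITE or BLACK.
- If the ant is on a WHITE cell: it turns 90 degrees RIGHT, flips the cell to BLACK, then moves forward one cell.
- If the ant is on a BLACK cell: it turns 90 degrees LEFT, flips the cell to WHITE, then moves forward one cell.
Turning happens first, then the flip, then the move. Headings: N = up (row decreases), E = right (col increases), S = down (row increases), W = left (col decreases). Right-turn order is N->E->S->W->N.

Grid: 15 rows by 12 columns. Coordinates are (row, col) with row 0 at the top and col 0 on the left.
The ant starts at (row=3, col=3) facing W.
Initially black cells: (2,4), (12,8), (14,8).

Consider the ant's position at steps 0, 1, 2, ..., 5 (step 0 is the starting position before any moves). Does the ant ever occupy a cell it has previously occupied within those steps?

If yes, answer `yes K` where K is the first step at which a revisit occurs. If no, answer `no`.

Step 1: on WHITE (3,3): turn R to N, flip to black, move to (2,3). |black|=4 — new cell
Step 2: on WHITE (2,3): turn R to E, flip to black, move to (2,4). |black|=5 — new cell
Step 3: on BLACK (2,4): turn L to N, flip to white, move to (1,4). |black|=4 — new cell
Step 4: on WHITE (1,4): turn R to E, flip to black, move to (1,5). |black|=5 — new cell
Step 5: on WHITE (1,5): turn R to S, flip to black, move to (2,5). |black|=6 — new cell
No revisit within 5 steps.

Answer: no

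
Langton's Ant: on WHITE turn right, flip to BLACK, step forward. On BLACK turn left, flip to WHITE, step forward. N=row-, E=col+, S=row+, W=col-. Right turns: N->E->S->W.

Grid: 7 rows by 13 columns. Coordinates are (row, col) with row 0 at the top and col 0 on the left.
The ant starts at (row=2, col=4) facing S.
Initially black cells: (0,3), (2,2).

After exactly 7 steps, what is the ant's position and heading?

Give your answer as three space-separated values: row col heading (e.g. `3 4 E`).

Answer: 3 4 W

Derivation:
Step 1: on WHITE (2,4): turn R to W, flip to black, move to (2,3). |black|=3
Step 2: on WHITE (2,3): turn R to N, flip to black, move to (1,3). |black|=4
Step 3: on WHITE (1,3): turn R to E, flip to black, move to (1,4). |black|=5
Step 4: on WHITE (1,4): turn R to S, flip to black, move to (2,4). |black|=6
Step 5: on BLACK (2,4): turn L to E, flip to white, move to (2,5). |black|=5
Step 6: on WHITE (2,5): turn R to S, flip to black, move to (3,5). |black|=6
Step 7: on WHITE (3,5): turn R to W, flip to black, move to (3,4). |black|=7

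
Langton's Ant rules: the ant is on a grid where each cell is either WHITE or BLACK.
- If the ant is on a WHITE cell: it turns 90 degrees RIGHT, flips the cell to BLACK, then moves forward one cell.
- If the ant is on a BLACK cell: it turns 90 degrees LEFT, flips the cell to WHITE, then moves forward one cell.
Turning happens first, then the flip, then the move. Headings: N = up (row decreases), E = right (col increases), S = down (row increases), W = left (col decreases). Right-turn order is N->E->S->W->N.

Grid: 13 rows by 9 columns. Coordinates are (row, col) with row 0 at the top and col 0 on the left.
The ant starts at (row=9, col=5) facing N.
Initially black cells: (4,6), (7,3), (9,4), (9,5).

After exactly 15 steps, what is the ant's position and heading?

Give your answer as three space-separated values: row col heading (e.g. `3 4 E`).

Answer: 10 5 W

Derivation:
Step 1: on BLACK (9,5): turn L to W, flip to white, move to (9,4). |black|=3
Step 2: on BLACK (9,4): turn L to S, flip to white, move to (10,4). |black|=2
Step 3: on WHITE (10,4): turn R to W, flip to black, move to (10,3). |black|=3
Step 4: on WHITE (10,3): turn R to N, flip to black, move to (9,3). |black|=4
Step 5: on WHITE (9,3): turn R to E, flip to black, move to (9,4). |black|=5
Step 6: on WHITE (9,4): turn R to S, flip to black, move to (10,4). |black|=6
Step 7: on BLACK (10,4): turn L to E, flip to white, move to (10,5). |black|=5
Step 8: on WHITE (10,5): turn R to S, flip to black, move to (11,5). |black|=6
Step 9: on WHITE (11,5): turn R to W, flip to black, move to (11,4). |black|=7
Step 10: on WHITE (11,4): turn R to N, flip to black, move to (10,4). |black|=8
Step 11: on WHITE (10,4): turn R to E, flip to black, move to (10,5). |black|=9
Step 12: on BLACK (10,5): turn L to N, flip to white, move to (9,5). |black|=8
Step 13: on WHITE (9,5): turn R to E, flip to black, move to (9,6). |black|=9
Step 14: on WHITE (9,6): turn R to S, flip to black, move to (10,6). |black|=10
Step 15: on WHITE (10,6): turn R to W, flip to black, move to (10,5). |black|=11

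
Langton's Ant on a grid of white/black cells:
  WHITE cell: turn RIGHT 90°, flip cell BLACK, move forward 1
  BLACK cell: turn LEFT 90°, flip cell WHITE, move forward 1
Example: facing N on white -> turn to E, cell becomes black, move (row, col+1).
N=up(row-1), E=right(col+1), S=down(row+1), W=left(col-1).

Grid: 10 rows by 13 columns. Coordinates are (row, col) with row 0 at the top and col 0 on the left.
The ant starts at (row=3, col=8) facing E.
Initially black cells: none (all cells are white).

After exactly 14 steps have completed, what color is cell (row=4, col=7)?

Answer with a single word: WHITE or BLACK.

Answer: BLACK

Derivation:
Step 1: on WHITE (3,8): turn R to S, flip to black, move to (4,8). |black|=1
Step 2: on WHITE (4,8): turn R to W, flip to black, move to (4,7). |black|=2
Step 3: on WHITE (4,7): turn R to N, flip to black, move to (3,7). |black|=3
Step 4: on WHITE (3,7): turn R to E, flip to black, move to (3,8). |black|=4
Step 5: on BLACK (3,8): turn L to N, flip to white, move to (2,8). |black|=3
Step 6: on WHITE (2,8): turn R to E, flip to black, move to (2,9). |black|=4
Step 7: on WHITE (2,9): turn R to S, flip to black, move to (3,9). |black|=5
Step 8: on WHITE (3,9): turn R to W, flip to black, move to (3,8). |black|=6
Step 9: on WHITE (3,8): turn R to N, flip to black, move to (2,8). |black|=7
Step 10: on BLACK (2,8): turn L to W, flip to white, move to (2,7). |black|=6
Step 11: on WHITE (2,7): turn R to N, flip to black, move to (1,7). |black|=7
Step 12: on WHITE (1,7): turn R to E, flip to black, move to (1,8). |black|=8
Step 13: on WHITE (1,8): turn R to S, flip to black, move to (2,8). |black|=9
Step 14: on WHITE (2,8): turn R to W, flip to black, move to (2,7). |black|=10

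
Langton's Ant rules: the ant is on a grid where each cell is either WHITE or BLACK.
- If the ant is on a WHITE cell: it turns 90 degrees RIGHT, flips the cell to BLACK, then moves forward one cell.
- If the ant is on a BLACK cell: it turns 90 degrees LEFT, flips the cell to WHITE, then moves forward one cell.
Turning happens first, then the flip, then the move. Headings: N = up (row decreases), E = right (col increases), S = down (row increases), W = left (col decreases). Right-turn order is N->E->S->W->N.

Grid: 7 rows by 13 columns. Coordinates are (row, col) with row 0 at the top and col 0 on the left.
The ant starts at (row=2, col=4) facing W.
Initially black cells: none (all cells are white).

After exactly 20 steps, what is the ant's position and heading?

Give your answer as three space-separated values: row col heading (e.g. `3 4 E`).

Step 1: on WHITE (2,4): turn R to N, flip to black, move to (1,4). |black|=1
Step 2: on WHITE (1,4): turn R to E, flip to black, move to (1,5). |black|=2
Step 3: on WHITE (1,5): turn R to S, flip to black, move to (2,5). |black|=3
Step 4: on WHITE (2,5): turn R to W, flip to black, move to (2,4). |black|=4
Step 5: on BLACK (2,4): turn L to S, flip to white, move to (3,4). |black|=3
Step 6: on WHITE (3,4): turn R to W, flip to black, move to (3,3). |black|=4
Step 7: on WHITE (3,3): turn R to N, flip to black, move to (2,3). |black|=5
Step 8: on WHITE (2,3): turn R to E, flip to black, move to (2,4). |black|=6
Step 9: on WHITE (2,4): turn R to S, flip to black, move to (3,4). |black|=7
Step 10: on BLACK (3,4): turn L to E, flip to white, move to (3,5). |black|=6
Step 11: on WHITE (3,5): turn R to S, flip to black, move to (4,5). |black|=7
Step 12: on WHITE (4,5): turn R to W, flip to black, move to (4,4). |black|=8
Step 13: on WHITE (4,4): turn R to N, flip to black, move to (3,4). |black|=9
Step 14: on WHITE (3,4): turn R to E, flip to black, move to (3,5). |black|=10
Step 15: on BLACK (3,5): turn L to N, flip to white, move to (2,5). |black|=9
Step 16: on BLACK (2,5): turn L to W, flip to white, move to (2,4). |black|=8
Step 17: on BLACK (2,4): turn L to S, flip to white, move to (3,4). |black|=7
Step 18: on BLACK (3,4): turn L to E, flip to white, move to (3,5). |black|=6
Step 19: on WHITE (3,5): turn R to S, flip to black, move to (4,5). |black|=7
Step 20: on BLACK (4,5): turn L to E, flip to white, move to (4,6). |black|=6

Answer: 4 6 E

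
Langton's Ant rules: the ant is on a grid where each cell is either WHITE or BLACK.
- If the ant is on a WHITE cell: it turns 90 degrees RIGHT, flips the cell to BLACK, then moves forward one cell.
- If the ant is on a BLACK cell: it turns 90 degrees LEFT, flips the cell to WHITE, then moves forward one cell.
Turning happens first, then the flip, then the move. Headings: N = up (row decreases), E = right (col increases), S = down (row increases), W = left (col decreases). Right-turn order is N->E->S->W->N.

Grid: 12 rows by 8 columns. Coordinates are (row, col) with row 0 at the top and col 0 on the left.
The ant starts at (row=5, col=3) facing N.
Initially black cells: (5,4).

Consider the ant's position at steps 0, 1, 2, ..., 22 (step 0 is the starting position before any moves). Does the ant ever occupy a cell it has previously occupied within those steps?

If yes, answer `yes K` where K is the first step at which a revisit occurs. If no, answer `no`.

Answer: yes 5

Derivation:
Step 1: on WHITE (5,3): turn R to E, flip to black, move to (5,4). |black|=2 — new cell
Step 2: on BLACK (5,4): turn L to N, flip to white, move to (4,4). |black|=1 — new cell
Step 3: on WHITE (4,4): turn R to E, flip to black, move to (4,5). |black|=2 — new cell
Step 4: on WHITE (4,5): turn R to S, flip to black, move to (5,5). |black|=3 — new cell
Step 5: on WHITE (5,5): turn R to W, flip to black, move to (5,4). |black|=4 — REVISIT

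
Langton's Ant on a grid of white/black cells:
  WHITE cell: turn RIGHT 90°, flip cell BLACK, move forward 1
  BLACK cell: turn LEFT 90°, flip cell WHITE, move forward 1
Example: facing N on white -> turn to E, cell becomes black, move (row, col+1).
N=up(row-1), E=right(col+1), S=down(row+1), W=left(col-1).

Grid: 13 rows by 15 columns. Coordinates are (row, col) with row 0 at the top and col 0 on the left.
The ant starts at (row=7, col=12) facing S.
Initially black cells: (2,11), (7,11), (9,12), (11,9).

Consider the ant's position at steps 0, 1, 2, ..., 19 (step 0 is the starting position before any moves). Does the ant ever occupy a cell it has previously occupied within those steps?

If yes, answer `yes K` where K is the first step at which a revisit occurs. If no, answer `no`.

Step 1: on WHITE (7,12): turn R to W, flip to black, move to (7,11). |black|=5 — new cell
Step 2: on BLACK (7,11): turn L to S, flip to white, move to (8,11). |black|=4 — new cell
Step 3: on WHITE (8,11): turn R to W, flip to black, move to (8,10). |black|=5 — new cell
Step 4: on WHITE (8,10): turn R to N, flip to black, move to (7,10). |black|=6 — new cell
Step 5: on WHITE (7,10): turn R to E, flip to black, move to (7,11). |black|=7 — REVISIT

Answer: yes 5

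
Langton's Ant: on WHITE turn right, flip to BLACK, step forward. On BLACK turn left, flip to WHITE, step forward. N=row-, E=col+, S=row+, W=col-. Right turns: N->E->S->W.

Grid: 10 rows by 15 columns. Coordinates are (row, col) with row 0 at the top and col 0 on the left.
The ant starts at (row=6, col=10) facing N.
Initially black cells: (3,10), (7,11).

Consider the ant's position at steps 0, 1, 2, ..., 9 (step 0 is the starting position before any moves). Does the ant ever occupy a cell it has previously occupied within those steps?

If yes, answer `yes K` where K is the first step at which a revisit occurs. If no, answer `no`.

Step 1: on WHITE (6,10): turn R to E, flip to black, move to (6,11). |black|=3 — new cell
Step 2: on WHITE (6,11): turn R to S, flip to black, move to (7,11). |black|=4 — new cell
Step 3: on BLACK (7,11): turn L to E, flip to white, move to (7,12). |black|=3 — new cell
Step 4: on WHITE (7,12): turn R to S, flip to black, move to (8,12). |black|=4 — new cell
Step 5: on WHITE (8,12): turn R to W, flip to black, move to (8,11). |black|=5 — new cell
Step 6: on WHITE (8,11): turn R to N, flip to black, move to (7,11). |black|=6 — REVISIT

Answer: yes 6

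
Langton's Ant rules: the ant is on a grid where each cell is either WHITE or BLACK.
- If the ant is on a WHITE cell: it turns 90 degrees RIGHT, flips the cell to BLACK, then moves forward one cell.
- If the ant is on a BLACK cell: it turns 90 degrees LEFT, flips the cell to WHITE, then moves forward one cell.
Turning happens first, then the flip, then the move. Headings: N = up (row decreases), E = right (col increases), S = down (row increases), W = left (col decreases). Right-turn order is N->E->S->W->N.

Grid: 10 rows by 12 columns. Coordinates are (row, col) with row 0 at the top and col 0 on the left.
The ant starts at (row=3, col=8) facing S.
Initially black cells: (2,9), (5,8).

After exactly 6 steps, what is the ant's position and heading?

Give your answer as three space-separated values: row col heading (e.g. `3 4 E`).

Step 1: on WHITE (3,8): turn R to W, flip to black, move to (3,7). |black|=3
Step 2: on WHITE (3,7): turn R to N, flip to black, move to (2,7). |black|=4
Step 3: on WHITE (2,7): turn R to E, flip to black, move to (2,8). |black|=5
Step 4: on WHITE (2,8): turn R to S, flip to black, move to (3,8). |black|=6
Step 5: on BLACK (3,8): turn L to E, flip to white, move to (3,9). |black|=5
Step 6: on WHITE (3,9): turn R to S, flip to black, move to (4,9). |black|=6

Answer: 4 9 S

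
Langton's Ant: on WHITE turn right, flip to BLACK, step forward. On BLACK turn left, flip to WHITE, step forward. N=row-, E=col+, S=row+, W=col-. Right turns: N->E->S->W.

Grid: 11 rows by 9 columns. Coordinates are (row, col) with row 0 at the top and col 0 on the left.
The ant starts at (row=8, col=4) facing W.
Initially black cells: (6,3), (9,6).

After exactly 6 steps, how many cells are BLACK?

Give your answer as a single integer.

Step 1: on WHITE (8,4): turn R to N, flip to black, move to (7,4). |black|=3
Step 2: on WHITE (7,4): turn R to E, flip to black, move to (7,5). |black|=4
Step 3: on WHITE (7,5): turn R to S, flip to black, move to (8,5). |black|=5
Step 4: on WHITE (8,5): turn R to W, flip to black, move to (8,4). |black|=6
Step 5: on BLACK (8,4): turn L to S, flip to white, move to (9,4). |black|=5
Step 6: on WHITE (9,4): turn R to W, flip to black, move to (9,3). |black|=6

Answer: 6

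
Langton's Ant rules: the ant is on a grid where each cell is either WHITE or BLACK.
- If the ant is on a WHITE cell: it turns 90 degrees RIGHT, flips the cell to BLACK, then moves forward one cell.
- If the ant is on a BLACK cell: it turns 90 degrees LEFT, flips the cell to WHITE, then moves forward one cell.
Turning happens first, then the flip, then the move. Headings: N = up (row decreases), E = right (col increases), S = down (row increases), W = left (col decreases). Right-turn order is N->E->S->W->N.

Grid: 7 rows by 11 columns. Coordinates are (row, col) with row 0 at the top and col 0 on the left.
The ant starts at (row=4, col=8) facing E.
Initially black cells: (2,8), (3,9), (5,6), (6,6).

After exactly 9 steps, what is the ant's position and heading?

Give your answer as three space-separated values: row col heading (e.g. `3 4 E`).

Answer: 3 10 S

Derivation:
Step 1: on WHITE (4,8): turn R to S, flip to black, move to (5,8). |black|=5
Step 2: on WHITE (5,8): turn R to W, flip to black, move to (5,7). |black|=6
Step 3: on WHITE (5,7): turn R to N, flip to black, move to (4,7). |black|=7
Step 4: on WHITE (4,7): turn R to E, flip to black, move to (4,8). |black|=8
Step 5: on BLACK (4,8): turn L to N, flip to white, move to (3,8). |black|=7
Step 6: on WHITE (3,8): turn R to E, flip to black, move to (3,9). |black|=8
Step 7: on BLACK (3,9): turn L to N, flip to white, move to (2,9). |black|=7
Step 8: on WHITE (2,9): turn R to E, flip to black, move to (2,10). |black|=8
Step 9: on WHITE (2,10): turn R to S, flip to black, move to (3,10). |black|=9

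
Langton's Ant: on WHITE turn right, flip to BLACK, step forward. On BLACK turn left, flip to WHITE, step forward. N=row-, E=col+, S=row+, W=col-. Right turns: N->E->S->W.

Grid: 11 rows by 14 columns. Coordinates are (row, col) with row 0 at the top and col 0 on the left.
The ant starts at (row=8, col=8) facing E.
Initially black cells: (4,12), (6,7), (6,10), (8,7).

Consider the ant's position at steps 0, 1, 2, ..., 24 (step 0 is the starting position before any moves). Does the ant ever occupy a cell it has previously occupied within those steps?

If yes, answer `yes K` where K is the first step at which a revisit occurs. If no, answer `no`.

Step 1: on WHITE (8,8): turn R to S, flip to black, move to (9,8). |black|=5 — new cell
Step 2: on WHITE (9,8): turn R to W, flip to black, move to (9,7). |black|=6 — new cell
Step 3: on WHITE (9,7): turn R to N, flip to black, move to (8,7). |black|=7 — new cell
Step 4: on BLACK (8,7): turn L to W, flip to white, move to (8,6). |black|=6 — new cell
Step 5: on WHITE (8,6): turn R to N, flip to black, move to (7,6). |black|=7 — new cell
Step 6: on WHITE (7,6): turn R to E, flip to black, move to (7,7). |black|=8 — new cell
Step 7: on WHITE (7,7): turn R to S, flip to black, move to (8,7). |black|=9 — REVISIT

Answer: yes 7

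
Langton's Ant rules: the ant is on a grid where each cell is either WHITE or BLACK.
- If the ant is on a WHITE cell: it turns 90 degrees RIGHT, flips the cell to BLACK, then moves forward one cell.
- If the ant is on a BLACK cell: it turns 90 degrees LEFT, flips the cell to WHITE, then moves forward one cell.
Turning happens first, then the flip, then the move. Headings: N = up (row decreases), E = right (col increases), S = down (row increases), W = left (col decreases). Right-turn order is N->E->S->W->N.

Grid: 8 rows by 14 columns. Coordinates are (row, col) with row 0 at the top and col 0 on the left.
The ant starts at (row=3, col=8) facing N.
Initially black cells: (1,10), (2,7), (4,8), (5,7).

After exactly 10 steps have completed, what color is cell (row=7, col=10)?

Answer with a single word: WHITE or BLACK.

Step 1: on WHITE (3,8): turn R to E, flip to black, move to (3,9). |black|=5
Step 2: on WHITE (3,9): turn R to S, flip to black, move to (4,9). |black|=6
Step 3: on WHITE (4,9): turn R to W, flip to black, move to (4,8). |black|=7
Step 4: on BLACK (4,8): turn L to S, flip to white, move to (5,8). |black|=6
Step 5: on WHITE (5,8): turn R to W, flip to black, move to (5,7). |black|=7
Step 6: on BLACK (5,7): turn L to S, flip to white, move to (6,7). |black|=6
Step 7: on WHITE (6,7): turn R to W, flip to black, move to (6,6). |black|=7
Step 8: on WHITE (6,6): turn R to N, flip to black, move to (5,6). |black|=8
Step 9: on WHITE (5,6): turn R to E, flip to black, move to (5,7). |black|=9
Step 10: on WHITE (5,7): turn R to S, flip to black, move to (6,7). |black|=10

Answer: WHITE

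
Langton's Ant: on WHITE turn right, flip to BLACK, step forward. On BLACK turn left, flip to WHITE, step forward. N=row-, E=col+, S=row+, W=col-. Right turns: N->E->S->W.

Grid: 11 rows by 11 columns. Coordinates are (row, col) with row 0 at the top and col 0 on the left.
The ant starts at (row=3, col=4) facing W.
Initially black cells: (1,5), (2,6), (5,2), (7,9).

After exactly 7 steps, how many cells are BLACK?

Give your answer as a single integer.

Answer: 9

Derivation:
Step 1: on WHITE (3,4): turn R to N, flip to black, move to (2,4). |black|=5
Step 2: on WHITE (2,4): turn R to E, flip to black, move to (2,5). |black|=6
Step 3: on WHITE (2,5): turn R to S, flip to black, move to (3,5). |black|=7
Step 4: on WHITE (3,5): turn R to W, flip to black, move to (3,4). |black|=8
Step 5: on BLACK (3,4): turn L to S, flip to white, move to (4,4). |black|=7
Step 6: on WHITE (4,4): turn R to W, flip to black, move to (4,3). |black|=8
Step 7: on WHITE (4,3): turn R to N, flip to black, move to (3,3). |black|=9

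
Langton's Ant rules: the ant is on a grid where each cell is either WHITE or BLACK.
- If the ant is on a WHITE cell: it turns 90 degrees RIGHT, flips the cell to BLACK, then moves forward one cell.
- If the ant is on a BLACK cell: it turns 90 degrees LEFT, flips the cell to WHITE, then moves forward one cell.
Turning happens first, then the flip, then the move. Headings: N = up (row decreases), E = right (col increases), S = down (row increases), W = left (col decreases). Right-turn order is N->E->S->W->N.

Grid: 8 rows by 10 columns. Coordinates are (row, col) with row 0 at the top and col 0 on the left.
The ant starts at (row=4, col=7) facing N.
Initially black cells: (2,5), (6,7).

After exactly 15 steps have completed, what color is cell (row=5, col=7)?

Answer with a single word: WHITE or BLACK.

Step 1: on WHITE (4,7): turn R to E, flip to black, move to (4,8). |black|=3
Step 2: on WHITE (4,8): turn R to S, flip to black, move to (5,8). |black|=4
Step 3: on WHITE (5,8): turn R to W, flip to black, move to (5,7). |black|=5
Step 4: on WHITE (5,7): turn R to N, flip to black, move to (4,7). |black|=6
Step 5: on BLACK (4,7): turn L to W, flip to white, move to (4,6). |black|=5
Step 6: on WHITE (4,6): turn R to N, flip to black, move to (3,6). |black|=6
Step 7: on WHITE (3,6): turn R to E, flip to black, move to (3,7). |black|=7
Step 8: on WHITE (3,7): turn R to S, flip to black, move to (4,7). |black|=8
Step 9: on WHITE (4,7): turn R to W, flip to black, move to (4,6). |black|=9
Step 10: on BLACK (4,6): turn L to S, flip to white, move to (5,6). |black|=8
Step 11: on WHITE (5,6): turn R to W, flip to black, move to (5,5). |black|=9
Step 12: on WHITE (5,5): turn R to N, flip to black, move to (4,5). |black|=10
Step 13: on WHITE (4,5): turn R to E, flip to black, move to (4,6). |black|=11
Step 14: on WHITE (4,6): turn R to S, flip to black, move to (5,6). |black|=12
Step 15: on BLACK (5,6): turn L to E, flip to white, move to (5,7). |black|=11

Answer: BLACK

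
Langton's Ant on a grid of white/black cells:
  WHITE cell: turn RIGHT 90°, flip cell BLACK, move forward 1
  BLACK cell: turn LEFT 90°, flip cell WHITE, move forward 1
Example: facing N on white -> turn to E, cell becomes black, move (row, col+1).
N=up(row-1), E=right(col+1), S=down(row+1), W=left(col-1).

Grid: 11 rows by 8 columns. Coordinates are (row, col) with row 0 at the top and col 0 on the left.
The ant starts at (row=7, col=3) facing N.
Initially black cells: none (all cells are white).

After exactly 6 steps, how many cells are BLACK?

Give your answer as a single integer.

Step 1: on WHITE (7,3): turn R to E, flip to black, move to (7,4). |black|=1
Step 2: on WHITE (7,4): turn R to S, flip to black, move to (8,4). |black|=2
Step 3: on WHITE (8,4): turn R to W, flip to black, move to (8,3). |black|=3
Step 4: on WHITE (8,3): turn R to N, flip to black, move to (7,3). |black|=4
Step 5: on BLACK (7,3): turn L to W, flip to white, move to (7,2). |black|=3
Step 6: on WHITE (7,2): turn R to N, flip to black, move to (6,2). |black|=4

Answer: 4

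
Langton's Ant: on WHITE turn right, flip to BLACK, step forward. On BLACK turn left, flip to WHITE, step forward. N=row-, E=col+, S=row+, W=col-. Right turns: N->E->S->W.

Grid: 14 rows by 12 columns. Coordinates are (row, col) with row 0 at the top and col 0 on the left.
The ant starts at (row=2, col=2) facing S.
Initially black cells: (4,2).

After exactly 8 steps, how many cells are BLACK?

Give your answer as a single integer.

Step 1: on WHITE (2,2): turn R to W, flip to black, move to (2,1). |black|=2
Step 2: on WHITE (2,1): turn R to N, flip to black, move to (1,1). |black|=3
Step 3: on WHITE (1,1): turn R to E, flip to black, move to (1,2). |black|=4
Step 4: on WHITE (1,2): turn R to S, flip to black, move to (2,2). |black|=5
Step 5: on BLACK (2,2): turn L to E, flip to white, move to (2,3). |black|=4
Step 6: on WHITE (2,3): turn R to S, flip to black, move to (3,3). |black|=5
Step 7: on WHITE (3,3): turn R to W, flip to black, move to (3,2). |black|=6
Step 8: on WHITE (3,2): turn R to N, flip to black, move to (2,2). |black|=7

Answer: 7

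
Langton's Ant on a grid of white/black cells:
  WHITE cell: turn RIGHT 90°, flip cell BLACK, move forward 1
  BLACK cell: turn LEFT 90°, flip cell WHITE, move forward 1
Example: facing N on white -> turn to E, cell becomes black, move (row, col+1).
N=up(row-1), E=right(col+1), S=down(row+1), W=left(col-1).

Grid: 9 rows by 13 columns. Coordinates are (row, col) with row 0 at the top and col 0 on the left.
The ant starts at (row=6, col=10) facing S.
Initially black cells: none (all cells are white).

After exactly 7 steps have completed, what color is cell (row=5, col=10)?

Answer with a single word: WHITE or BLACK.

Step 1: on WHITE (6,10): turn R to W, flip to black, move to (6,9). |black|=1
Step 2: on WHITE (6,9): turn R to N, flip to black, move to (5,9). |black|=2
Step 3: on WHITE (5,9): turn R to E, flip to black, move to (5,10). |black|=3
Step 4: on WHITE (5,10): turn R to S, flip to black, move to (6,10). |black|=4
Step 5: on BLACK (6,10): turn L to E, flip to white, move to (6,11). |black|=3
Step 6: on WHITE (6,11): turn R to S, flip to black, move to (7,11). |black|=4
Step 7: on WHITE (7,11): turn R to W, flip to black, move to (7,10). |black|=5

Answer: BLACK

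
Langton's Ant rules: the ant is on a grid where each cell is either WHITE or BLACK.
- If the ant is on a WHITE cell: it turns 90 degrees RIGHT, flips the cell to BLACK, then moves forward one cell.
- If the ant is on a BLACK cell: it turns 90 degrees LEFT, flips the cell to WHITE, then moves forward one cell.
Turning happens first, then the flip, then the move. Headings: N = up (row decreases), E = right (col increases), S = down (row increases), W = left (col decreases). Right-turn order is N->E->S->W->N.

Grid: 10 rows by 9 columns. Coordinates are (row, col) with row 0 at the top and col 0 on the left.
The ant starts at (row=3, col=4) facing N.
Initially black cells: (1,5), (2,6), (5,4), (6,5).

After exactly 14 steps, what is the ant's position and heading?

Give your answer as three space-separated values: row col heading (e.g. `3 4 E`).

Answer: 4 3 S

Derivation:
Step 1: on WHITE (3,4): turn R to E, flip to black, move to (3,5). |black|=5
Step 2: on WHITE (3,5): turn R to S, flip to black, move to (4,5). |black|=6
Step 3: on WHITE (4,5): turn R to W, flip to black, move to (4,4). |black|=7
Step 4: on WHITE (4,4): turn R to N, flip to black, move to (3,4). |black|=8
Step 5: on BLACK (3,4): turn L to W, flip to white, move to (3,3). |black|=7
Step 6: on WHITE (3,3): turn R to N, flip to black, move to (2,3). |black|=8
Step 7: on WHITE (2,3): turn R to E, flip to black, move to (2,4). |black|=9
Step 8: on WHITE (2,4): turn R to S, flip to black, move to (3,4). |black|=10
Step 9: on WHITE (3,4): turn R to W, flip to black, move to (3,3). |black|=11
Step 10: on BLACK (3,3): turn L to S, flip to white, move to (4,3). |black|=10
Step 11: on WHITE (4,3): turn R to W, flip to black, move to (4,2). |black|=11
Step 12: on WHITE (4,2): turn R to N, flip to black, move to (3,2). |black|=12
Step 13: on WHITE (3,2): turn R to E, flip to black, move to (3,3). |black|=13
Step 14: on WHITE (3,3): turn R to S, flip to black, move to (4,3). |black|=14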